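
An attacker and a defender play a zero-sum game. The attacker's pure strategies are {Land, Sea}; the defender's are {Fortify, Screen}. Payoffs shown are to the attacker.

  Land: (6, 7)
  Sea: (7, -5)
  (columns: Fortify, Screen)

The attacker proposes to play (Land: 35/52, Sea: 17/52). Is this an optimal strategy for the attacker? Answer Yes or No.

No

Against Fortify this mix gives (35/52)·6 + (17/52)·7 = 329/52.
Against Screen this mix gives (35/52)·7 + (17/52)·(-5) = 40/13.
The defender will play Screen, holding the attacker to 40/13. Shifting weight toward the row that does better against Screen would raise this floor (the equalizing mix achieves 79/13 against both Screen and Fortify), so the proposed strategy is not optimal.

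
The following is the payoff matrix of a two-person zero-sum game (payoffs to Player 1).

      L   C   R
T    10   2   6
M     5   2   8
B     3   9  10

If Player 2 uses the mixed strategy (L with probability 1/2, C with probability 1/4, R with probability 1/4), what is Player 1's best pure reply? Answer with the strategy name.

T

Expected payoff of T: (1/2)·10 + (1/4)·2 + (1/4)·6 = 7.
Expected payoff of M: (1/2)·5 + (1/4)·2 + (1/4)·8 = 5.
Expected payoff of B: (1/2)·3 + (1/4)·9 + (1/4)·10 = 25/4.
The largest is 7, so Player 1's best response is T.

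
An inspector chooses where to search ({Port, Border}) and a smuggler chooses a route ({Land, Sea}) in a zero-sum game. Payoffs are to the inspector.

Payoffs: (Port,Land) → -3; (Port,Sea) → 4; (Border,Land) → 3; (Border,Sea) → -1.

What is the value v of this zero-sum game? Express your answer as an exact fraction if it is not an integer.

Row minima: Port → -3, Border → -1; maximin = -1.
Column maxima: Land → 3, Sea → 4; minimax = 3.
-1 ≠ 3, so there is no saddle point; optimal play is mixed.
Let the inspector play Port with probability p. Expected payoff against Land: (-3)p + 3(1−p) = −6p + 3; against Sea: 4p + (-1)(1−p) = 5p − 1.
Setting these equal: −6p + 3 = 5p − 1 ⇒ −11p = -4 ⇒ p = 4/11, and the value is (-6)·(4/11) + 3 = 9/11.
For the smuggler: with q = P(Land), equating Port's and Border's payoffs gives −7q + 4 = 4q − 1 ⇒ q = 5/11.

9/11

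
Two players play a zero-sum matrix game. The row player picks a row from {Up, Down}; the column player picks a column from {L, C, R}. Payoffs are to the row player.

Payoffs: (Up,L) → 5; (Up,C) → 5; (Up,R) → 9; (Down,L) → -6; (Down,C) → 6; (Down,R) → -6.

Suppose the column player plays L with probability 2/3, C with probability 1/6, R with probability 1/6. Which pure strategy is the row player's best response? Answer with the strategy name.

Expected payoff of Up: (2/3)·5 + (1/6)·5 + (1/6)·9 = 17/3.
Expected payoff of Down: (2/3)·(-6) + (1/6)·6 + (1/6)·(-6) = -4.
The largest is 17/3, so the row player's best response is Up.

Up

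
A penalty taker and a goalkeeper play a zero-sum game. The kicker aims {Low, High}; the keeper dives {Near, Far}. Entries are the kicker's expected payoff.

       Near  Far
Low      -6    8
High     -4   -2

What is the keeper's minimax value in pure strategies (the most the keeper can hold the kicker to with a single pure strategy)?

-4

Column maxima: Near → -4, Far → 8.
The smallest of these is -4.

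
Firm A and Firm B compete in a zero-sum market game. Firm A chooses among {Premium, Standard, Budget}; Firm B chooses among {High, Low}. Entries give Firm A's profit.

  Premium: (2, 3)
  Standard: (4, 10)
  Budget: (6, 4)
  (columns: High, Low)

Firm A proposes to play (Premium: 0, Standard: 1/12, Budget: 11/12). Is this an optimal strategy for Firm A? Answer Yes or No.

No

Against High this mix gives (1/12)·4 + (11/12)·6 = 35/6.
Against Low this mix gives (1/12)·10 + (11/12)·4 = 9/2.
Firm B will play Low, holding Firm A to 9/2. Shifting weight toward the row that does better against Low would raise this floor (the equalizing mix achieves 11/2 against both Low and High), so the proposed strategy is not optimal.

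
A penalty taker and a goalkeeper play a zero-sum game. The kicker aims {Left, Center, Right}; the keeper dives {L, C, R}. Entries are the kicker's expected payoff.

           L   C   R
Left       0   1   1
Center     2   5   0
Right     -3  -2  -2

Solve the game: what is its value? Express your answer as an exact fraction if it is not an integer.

2/3

Row minima: Left → 0, Center → 0, Right → -3; maximin = 0.
Column maxima: L → 2, C → 5, R → 1; minimax = 1.
0 ≠ 1, so there is no saddle point; optimal play is mixed.
Right is strictly dominated by Left, so the kicker never plays it.
C is strictly dominated by L (it gives the kicker strictly more in every row), so the keeper never plays it.
On the remaining 2×2 (Left, Center vs L, R):
Let the kicker play Left with probability p. Expected payoff against L: 0p + 2(1−p) = −2p + 2; against R: 1p + 0(1−p) = p.
Setting these equal: −2p + 2 = p ⇒ −3p = -2 ⇒ p = 2/3, and the value is (-2)·(2/3) + 2 = 2/3.
For the keeper: with q = P(L), equating Left's and Center's payoffs gives −q + 1 = 2q ⇒ q = 1/3.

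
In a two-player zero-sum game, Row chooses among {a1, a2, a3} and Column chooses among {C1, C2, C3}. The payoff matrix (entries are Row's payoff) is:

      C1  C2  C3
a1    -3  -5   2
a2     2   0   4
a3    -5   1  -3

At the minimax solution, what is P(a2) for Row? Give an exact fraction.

Row minima: a1 → -5, a2 → 0, a3 → -5; maximin = 0.
Column maxima: C1 → 2, C2 → 1, C3 → 4; minimax = 1.
0 ≠ 1, so there is no saddle point; optimal play is mixed.
a1 is strictly dominated by a2, so Row never plays it.
C3 is strictly dominated by C1 (it gives Row strictly more in every row), so Column never plays it.
On the remaining 2×2 (a2, a3 vs C1, C2):
Let Row play a2 with probability p. Expected payoff against C1: 2p + (-5)(1−p) = 7p − 5; against C2: 0p + 1(1−p) = −p + 1.
Setting these equal: 7p − 5 = −p + 1 ⇒ 8p = 6 ⇒ p = 3/4, and the value is (7)·(3/4) − 5 = 1/4.
For Column: with q = P(C1), equating a2's and a3's payoffs gives 2q = −6q + 1 ⇒ q = 1/8.

3/4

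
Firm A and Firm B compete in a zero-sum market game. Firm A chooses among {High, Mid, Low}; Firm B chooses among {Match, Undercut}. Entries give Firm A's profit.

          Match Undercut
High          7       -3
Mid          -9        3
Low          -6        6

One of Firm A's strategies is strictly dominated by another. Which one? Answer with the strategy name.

Mid

Low gives a strictly higher payoff than Mid against every column: -6 > -9, 6 > 3.
So Mid is strictly dominated and Firm A never plays it.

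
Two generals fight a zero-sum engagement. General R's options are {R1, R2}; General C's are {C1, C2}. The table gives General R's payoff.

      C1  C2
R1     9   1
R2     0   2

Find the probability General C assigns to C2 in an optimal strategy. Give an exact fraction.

9/10

Row minima: R1 → 1, R2 → 0; maximin = 1.
Column maxima: C1 → 9, C2 → 2; minimax = 2.
1 ≠ 2, so there is no saddle point; optimal play is mixed.
Let General R play R1 with probability p. Expected payoff against C1: 9p + 0(1−p) = 9p; against C2: 1p + 2(1−p) = −p + 2.
Setting these equal: 9p = −p + 2 ⇒ 10p = 2 ⇒ p = 1/5, and the value is (9)·(1/5) = 9/5.
For General C: with q = P(C1), equating R1's and R2's payoffs gives 8q + 1 = −2q + 2 ⇒ q = 1/10.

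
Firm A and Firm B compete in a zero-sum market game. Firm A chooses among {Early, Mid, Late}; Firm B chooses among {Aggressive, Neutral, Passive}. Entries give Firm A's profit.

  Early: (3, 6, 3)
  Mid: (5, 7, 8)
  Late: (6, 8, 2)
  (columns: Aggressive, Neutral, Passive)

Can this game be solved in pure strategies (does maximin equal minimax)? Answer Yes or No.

Row minima: Early → 3, Mid → 5, Late → 2; maximin = 5.
Column maxima: Aggressive → 6, Neutral → 8, Passive → 8; minimax = 6.
5 ≠ 6, so no pure-strategy equilibrium exists.

No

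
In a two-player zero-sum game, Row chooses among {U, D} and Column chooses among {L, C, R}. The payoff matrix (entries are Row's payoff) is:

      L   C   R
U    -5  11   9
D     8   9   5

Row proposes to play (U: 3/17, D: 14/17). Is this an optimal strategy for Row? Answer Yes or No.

Against L this mix gives (3/17)·(-5) + (14/17)·8 = 97/17.
Against C this mix gives (3/17)·11 + (14/17)·9 = 159/17.
Against R this mix gives (3/17)·9 + (14/17)·5 = 97/17.
All of Column's active replies (L, R) yield 97/17, and no column does worse for Row. The mix makes Column indifferent and guarantees 97/17, so it is optimal.

Yes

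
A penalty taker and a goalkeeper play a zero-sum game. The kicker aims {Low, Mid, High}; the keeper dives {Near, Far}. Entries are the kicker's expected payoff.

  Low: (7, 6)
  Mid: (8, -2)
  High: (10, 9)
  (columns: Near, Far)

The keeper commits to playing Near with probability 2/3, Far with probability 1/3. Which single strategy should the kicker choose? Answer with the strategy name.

Expected payoff of Low: (2/3)·7 + (1/3)·6 = 20/3.
Expected payoff of Mid: (2/3)·8 + (1/3)·(-2) = 14/3.
Expected payoff of High: (2/3)·10 + (1/3)·9 = 29/3.
The largest is 29/3, so the kicker's best response is High.

High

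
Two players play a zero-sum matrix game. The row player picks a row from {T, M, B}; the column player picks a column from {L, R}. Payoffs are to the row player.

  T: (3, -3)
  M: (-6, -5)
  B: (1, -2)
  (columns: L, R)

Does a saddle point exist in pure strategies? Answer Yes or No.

Row minima: T → -3, M → -6, B → -2; maximin = -2.
Column maxima: L → 3, R → -2; minimax = -2.
maximin = minimax = -2, so a saddle point exists.

Yes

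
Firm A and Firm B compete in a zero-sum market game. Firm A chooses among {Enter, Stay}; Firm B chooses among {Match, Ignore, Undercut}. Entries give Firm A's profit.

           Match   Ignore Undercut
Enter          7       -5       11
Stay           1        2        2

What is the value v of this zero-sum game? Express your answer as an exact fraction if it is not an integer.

19/13

Row minima: Enter → -5, Stay → 1; maximin = 1.
Column maxima: Match → 7, Ignore → 2, Undercut → 11; minimax = 2.
1 ≠ 2, so there is no saddle point; optimal play is mixed.
Undercut is strictly dominated by Match (it gives Firm A strictly more in every row), so Firm B never plays it.
On the remaining 2×2 (Enter, Stay vs Match, Ignore):
Let Firm A play Enter with probability p. Expected payoff against Match: 7p + 1(1−p) = 6p + 1; against Ignore: (-5)p + 2(1−p) = −7p + 2.
Setting these equal: 6p + 1 = −7p + 2 ⇒ 13p = 1 ⇒ p = 1/13, and the value is (6)·(1/13) + 1 = 19/13.
For Firm B: with q = P(Match), equating Enter's and Stay's payoffs gives 12q − 5 = −q + 2 ⇒ q = 7/13.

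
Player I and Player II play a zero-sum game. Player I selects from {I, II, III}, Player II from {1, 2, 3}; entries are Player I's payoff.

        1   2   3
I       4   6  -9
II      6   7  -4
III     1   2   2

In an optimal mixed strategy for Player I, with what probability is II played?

Row minima: I → -9, II → -4, III → 1; maximin = 1.
Column maxima: 1 → 6, 2 → 7, 3 → 2; minimax = 2.
1 ≠ 2, so there is no saddle point; optimal play is mixed.
I is strictly dominated by II, so Player I never plays it.
2 is strictly dominated by 1 (it gives Player I strictly more in every row), so Player II never plays it.
On the remaining 2×2 (II, III vs 1, 3):
Let Player I play II with probability p. Expected payoff against 1: 6p + 1(1−p) = 5p + 1; against 3: (-4)p + 2(1−p) = −6p + 2.
Setting these equal: 5p + 1 = −6p + 2 ⇒ 11p = 1 ⇒ p = 1/11, and the value is (5)·(1/11) + 1 = 16/11.
For Player II: with q = P(1), equating II's and III's payoffs gives 10q − 4 = −q + 2 ⇒ q = 6/11.

1/11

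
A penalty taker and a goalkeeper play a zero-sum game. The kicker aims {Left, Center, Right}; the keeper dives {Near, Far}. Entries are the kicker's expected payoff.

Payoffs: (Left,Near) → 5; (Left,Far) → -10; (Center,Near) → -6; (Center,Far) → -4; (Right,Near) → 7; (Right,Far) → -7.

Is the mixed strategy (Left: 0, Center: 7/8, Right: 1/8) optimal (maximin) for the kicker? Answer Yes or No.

Against Near this mix gives (7/8)·(-6) + (1/8)·7 = -35/8.
Against Far this mix gives (7/8)·(-4) + (1/8)·(-7) = -35/8.
All of the keeper's active replies (Near, Far) yield -35/8, and no column does worse for the kicker. The mix makes the keeper indifferent and guarantees -35/8, so it is optimal.

Yes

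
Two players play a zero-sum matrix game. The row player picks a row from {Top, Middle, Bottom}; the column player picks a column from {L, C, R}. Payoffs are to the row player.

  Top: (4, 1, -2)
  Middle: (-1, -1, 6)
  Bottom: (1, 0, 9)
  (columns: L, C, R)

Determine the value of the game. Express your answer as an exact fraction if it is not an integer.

3/4

Row minima: Top → -2, Middle → -1, Bottom → 0; maximin = 0.
Column maxima: L → 4, C → 1, R → 9; minimax = 1.
0 ≠ 1, so there is no saddle point; optimal play is mixed.
Middle is strictly dominated by Bottom, so the row player never plays it.
With Middle eliminated, L is strictly dominated by C (it gives the row player strictly more in every remaining row), so the column player never plays it.
On the remaining 2×2 (Top, Bottom vs C, R):
Let the row player play Top with probability p. Expected payoff against C: 1p + 0(1−p) = p; against R: (-2)p + 9(1−p) = −11p + 9.
Setting these equal: p = −11p + 9 ⇒ 12p = 9 ⇒ p = 3/4, and the value is (1)·(3/4) = 3/4.
For the column player: with q = P(C), equating Top's and Bottom's payoffs gives 3q − 2 = −9q + 9 ⇒ q = 11/12.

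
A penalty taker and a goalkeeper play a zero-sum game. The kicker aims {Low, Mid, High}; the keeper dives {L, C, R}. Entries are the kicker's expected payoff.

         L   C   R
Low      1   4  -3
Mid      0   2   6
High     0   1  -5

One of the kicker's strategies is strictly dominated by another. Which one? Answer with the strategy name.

High

Low gives a strictly higher payoff than High against every column: 1 > 0, 4 > 1, -3 > -5.
So High is strictly dominated and the kicker never plays it.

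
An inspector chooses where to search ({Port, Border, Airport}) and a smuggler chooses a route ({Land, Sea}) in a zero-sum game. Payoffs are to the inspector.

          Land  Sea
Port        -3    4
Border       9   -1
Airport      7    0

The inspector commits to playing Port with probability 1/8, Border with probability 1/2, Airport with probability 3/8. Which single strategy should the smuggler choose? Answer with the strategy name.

Sea

If the smuggler plays Land, the inspector's expected payoff is (1/8)·(-3) + (1/2)·9 + (3/8)·7 = 27/4.
If the smuggler plays Sea, the inspector's expected payoff is (1/8)·4 + (1/2)·(-1) + (3/8)·0 = 0.
The smuggler minimizes the inspector's payoff; the smallest is 0, so the best response is Sea.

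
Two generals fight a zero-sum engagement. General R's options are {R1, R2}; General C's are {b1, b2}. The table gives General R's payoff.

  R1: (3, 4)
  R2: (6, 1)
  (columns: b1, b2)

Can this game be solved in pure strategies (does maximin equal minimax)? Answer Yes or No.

No

Row minima: R1 → 3, R2 → 1; maximin = 3.
Column maxima: b1 → 6, b2 → 4; minimax = 4.
3 ≠ 4, so no pure-strategy equilibrium exists.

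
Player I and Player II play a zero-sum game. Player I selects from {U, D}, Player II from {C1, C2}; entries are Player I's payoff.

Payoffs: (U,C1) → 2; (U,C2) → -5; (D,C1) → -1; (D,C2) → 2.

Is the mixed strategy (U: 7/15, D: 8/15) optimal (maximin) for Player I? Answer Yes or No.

Against C1 this mix gives (7/15)·2 + (8/15)·(-1) = 2/5.
Against C2 this mix gives (7/15)·(-5) + (8/15)·2 = -19/15.
Player II will play C2, holding Player I to -19/15. Shifting weight toward the row that does better against C2 would raise this floor (the equalizing mix achieves -1/10 against both C2 and C1), so the proposed strategy is not optimal.

No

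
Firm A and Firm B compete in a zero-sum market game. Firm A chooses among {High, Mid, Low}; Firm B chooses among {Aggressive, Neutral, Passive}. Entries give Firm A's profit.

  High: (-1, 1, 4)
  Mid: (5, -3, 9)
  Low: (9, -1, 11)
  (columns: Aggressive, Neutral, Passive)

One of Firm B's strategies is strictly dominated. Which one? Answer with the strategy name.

Passive

Aggressive holds Firm A's payoff strictly below Passive in every row: -1 < 4, 5 < 9, 9 < 11.
So Passive is strictly dominated for Firm B.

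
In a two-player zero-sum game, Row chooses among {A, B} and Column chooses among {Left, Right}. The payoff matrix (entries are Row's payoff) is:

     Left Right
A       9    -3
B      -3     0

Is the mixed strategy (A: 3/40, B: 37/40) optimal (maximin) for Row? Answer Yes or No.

Against Left this mix gives (3/40)·9 + (37/40)·(-3) = -21/10.
Against Right this mix gives (3/40)·(-3) + (37/40)·0 = -9/40.
Column will play Left, holding Row to -21/10. Shifting weight toward the row that does better against Left would raise this floor (the equalizing mix achieves -3/5 against both Left and Right), so the proposed strategy is not optimal.

No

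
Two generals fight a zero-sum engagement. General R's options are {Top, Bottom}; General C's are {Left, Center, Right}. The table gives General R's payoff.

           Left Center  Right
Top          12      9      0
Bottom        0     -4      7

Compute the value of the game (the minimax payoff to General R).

63/20

Row minima: Top → 0, Bottom → -4; maximin = 0.
Column maxima: Left → 12, Center → 9, Right → 7; minimax = 7.
0 ≠ 7, so there is no saddle point; optimal play is mixed.
Left is strictly dominated by Center (it gives General R strictly more in every row), so General C never plays it.
On the remaining 2×2 (Top, Bottom vs Center, Right):
Let General R play Top with probability p. Expected payoff against Center: 9p + (-4)(1−p) = 13p − 4; against Right: 0p + 7(1−p) = −7p + 7.
Setting these equal: 13p − 4 = −7p + 7 ⇒ 20p = 11 ⇒ p = 11/20, and the value is (13)·(11/20) − 4 = 63/20.
For General C: with q = P(Center), equating Top's and Bottom's payoffs gives 9q = −11q + 7 ⇒ q = 7/20.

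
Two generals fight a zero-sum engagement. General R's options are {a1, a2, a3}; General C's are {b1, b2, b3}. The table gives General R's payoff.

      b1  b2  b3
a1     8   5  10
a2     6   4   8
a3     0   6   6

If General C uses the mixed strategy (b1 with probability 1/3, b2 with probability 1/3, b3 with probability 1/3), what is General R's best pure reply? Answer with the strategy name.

Expected payoff of a1: (1/3)·8 + (1/3)·5 + (1/3)·10 = 23/3.
Expected payoff of a2: (1/3)·6 + (1/3)·4 + (1/3)·8 = 6.
Expected payoff of a3: (1/3)·0 + (1/3)·6 + (1/3)·6 = 4.
The largest is 23/3, so General R's best response is a1.

a1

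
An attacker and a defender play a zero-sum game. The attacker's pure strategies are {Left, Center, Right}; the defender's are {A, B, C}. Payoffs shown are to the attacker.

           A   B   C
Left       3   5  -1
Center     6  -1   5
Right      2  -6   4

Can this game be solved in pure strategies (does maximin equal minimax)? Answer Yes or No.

No

Row minima: Left → -1, Center → -1, Right → -6; maximin = -1.
Column maxima: A → 6, B → 5, C → 5; minimax = 5.
-1 ≠ 5, so no pure-strategy equilibrium exists.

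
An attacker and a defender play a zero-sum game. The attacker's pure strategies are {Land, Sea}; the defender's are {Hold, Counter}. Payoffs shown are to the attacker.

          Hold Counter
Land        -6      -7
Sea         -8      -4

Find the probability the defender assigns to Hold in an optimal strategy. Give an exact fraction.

3/5

Row minima: Land → -7, Sea → -8; maximin = -7.
Column maxima: Hold → -6, Counter → -4; minimax = -6.
-7 ≠ -6, so there is no saddle point; optimal play is mixed.
Let the attacker play Land with probability p. Expected payoff against Hold: (-6)p + (-8)(1−p) = 2p − 8; against Counter: (-7)p + (-4)(1−p) = −3p − 4.
Setting these equal: 2p − 8 = −3p − 4 ⇒ 5p = 4 ⇒ p = 4/5, and the value is (2)·(4/5) − 8 = -32/5.
For the defender: with q = P(Hold), equating Land's and Sea's payoffs gives q − 7 = −4q − 4 ⇒ q = 3/5.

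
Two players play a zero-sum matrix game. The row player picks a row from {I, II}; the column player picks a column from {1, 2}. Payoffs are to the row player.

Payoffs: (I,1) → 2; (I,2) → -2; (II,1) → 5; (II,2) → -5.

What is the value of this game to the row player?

-2

Row minima: I → -2, II → -5; maximin = -2.
Column maxima: 1 → 5, 2 → -2; minimax = -2.
Since maximin = minimax = -2, there is a saddle point and the value is -2.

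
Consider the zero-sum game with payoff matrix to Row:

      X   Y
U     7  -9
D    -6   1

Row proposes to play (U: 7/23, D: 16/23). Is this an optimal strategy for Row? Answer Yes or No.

Against X this mix gives (7/23)·7 + (16/23)·(-6) = -47/23.
Against Y this mix gives (7/23)·(-9) + (16/23)·1 = -47/23.
All of Column's active replies (X, Y) yield -47/23, and no column does worse for Row. The mix makes Column indifferent and guarantees -47/23, so it is optimal.

Yes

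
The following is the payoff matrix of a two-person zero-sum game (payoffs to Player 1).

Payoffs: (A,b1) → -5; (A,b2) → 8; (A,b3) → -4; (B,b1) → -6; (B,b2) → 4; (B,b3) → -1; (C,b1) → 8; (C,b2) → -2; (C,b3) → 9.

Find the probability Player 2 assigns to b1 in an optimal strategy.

Row minima: A → -5, B → -6, C → -2; maximin = -2.
Column maxima: b1 → 8, b2 → 8, b3 → 9; minimax = 8.
-2 ≠ 8, so there is no saddle point; optimal play is mixed.
b3 is strictly dominated by b1 (it gives Player 1 strictly more in every row), so Player 2 never plays it.
With b3 eliminated, B is strictly dominated by A (A gives Player 1 strictly more in every remaining column), so Player 1 never plays it.
On the remaining 2×2 (A, C vs b1, b2):
Let Player 1 play A with probability p. Expected payoff against b1: (-5)p + 8(1−p) = −13p + 8; against b2: 8p + (-2)(1−p) = 10p − 2.
Setting these equal: −13p + 8 = 10p − 2 ⇒ −23p = -10 ⇒ p = 10/23, and the value is (-13)·(10/23) + 8 = 54/23.
For Player 2: with q = P(b1), equating A's and C's payoffs gives −13q + 8 = 10q − 2 ⇒ q = 10/23.

10/23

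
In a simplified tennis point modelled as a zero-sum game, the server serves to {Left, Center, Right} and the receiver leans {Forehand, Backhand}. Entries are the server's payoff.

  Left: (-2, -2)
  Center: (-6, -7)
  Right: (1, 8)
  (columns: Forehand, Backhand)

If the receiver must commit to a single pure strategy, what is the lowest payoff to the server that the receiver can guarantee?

1

Column maxima: Forehand → 1, Backhand → 8.
The smallest of these is 1.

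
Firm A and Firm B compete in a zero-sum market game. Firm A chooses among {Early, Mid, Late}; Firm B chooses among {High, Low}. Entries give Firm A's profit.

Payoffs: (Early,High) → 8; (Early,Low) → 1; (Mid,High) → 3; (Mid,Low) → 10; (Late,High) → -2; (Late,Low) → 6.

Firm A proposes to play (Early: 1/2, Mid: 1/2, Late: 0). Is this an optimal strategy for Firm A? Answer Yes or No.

Against High this mix gives (1/2)·8 + (1/2)·3 = 11/2.
Against Low this mix gives (1/2)·1 + (1/2)·10 = 11/2.
All of Firm B's active replies (High, Low) yield 11/2, and no column does worse for Firm A. The mix makes Firm B indifferent and guarantees 11/2, so it is optimal.

Yes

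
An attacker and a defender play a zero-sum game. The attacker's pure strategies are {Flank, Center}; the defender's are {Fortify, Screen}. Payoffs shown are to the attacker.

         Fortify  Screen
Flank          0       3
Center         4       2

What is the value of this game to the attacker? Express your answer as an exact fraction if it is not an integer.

Row minima: Flank → 0, Center → 2; maximin = 2.
Column maxima: Fortify → 4, Screen → 3; minimax = 3.
2 ≠ 3, so there is no saddle point; optimal play is mixed.
Let the attacker play Flank with probability p. Expected payoff against Fortify: 0p + 4(1−p) = −4p + 4; against Screen: 3p + 2(1−p) = p + 2.
Setting these equal: −4p + 4 = p + 2 ⇒ −5p = -2 ⇒ p = 2/5, and the value is (-4)·(2/5) + 4 = 12/5.
For the defender: with q = P(Fortify), equating Flank's and Center's payoffs gives −3q + 3 = 2q + 2 ⇒ q = 1/5.

12/5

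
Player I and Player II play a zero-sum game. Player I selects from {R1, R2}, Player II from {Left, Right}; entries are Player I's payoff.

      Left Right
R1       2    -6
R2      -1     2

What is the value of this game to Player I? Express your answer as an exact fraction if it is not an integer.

Row minima: R1 → -6, R2 → -1; maximin = -1.
Column maxima: Left → 2, Right → 2; minimax = 2.
-1 ≠ 2, so there is no saddle point; optimal play is mixed.
Let Player I play R1 with probability p. Expected payoff against Left: 2p + (-1)(1−p) = 3p − 1; against Right: (-6)p + 2(1−p) = −8p + 2.
Setting these equal: 3p − 1 = −8p + 2 ⇒ 11p = 3 ⇒ p = 3/11, and the value is (3)·(3/11) − 1 = -2/11.
For Player II: with q = P(Left), equating R1's and R2's payoffs gives 8q − 6 = −3q + 2 ⇒ q = 8/11.

-2/11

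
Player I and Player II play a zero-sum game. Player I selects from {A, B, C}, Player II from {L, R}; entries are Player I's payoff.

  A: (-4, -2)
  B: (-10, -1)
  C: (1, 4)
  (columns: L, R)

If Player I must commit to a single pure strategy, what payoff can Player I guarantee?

Row minima: A → -4, B → -10, C → 1.
The best of these is 1.

1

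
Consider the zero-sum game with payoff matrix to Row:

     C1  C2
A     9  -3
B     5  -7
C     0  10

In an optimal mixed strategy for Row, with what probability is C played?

Row minima: A → -3, B → -7, C → 0; maximin = 0.
Column maxima: C1 → 9, C2 → 10; minimax = 9.
0 ≠ 9, so there is no saddle point; optimal play is mixed.
B is strictly dominated by A, so Row never plays it.
On the remaining 2×2 (A, C vs C1, C2):
Let Row play A with probability p. Expected payoff against C1: 9p + 0(1−p) = 9p; against C2: (-3)p + 10(1−p) = −13p + 10.
Setting these equal: 9p = −13p + 10 ⇒ 22p = 10 ⇒ p = 5/11, and the value is (9)·(5/11) = 45/11.
For Column: with q = P(C1), equating A's and C's payoffs gives 12q − 3 = −10q + 10 ⇒ q = 13/22.

6/11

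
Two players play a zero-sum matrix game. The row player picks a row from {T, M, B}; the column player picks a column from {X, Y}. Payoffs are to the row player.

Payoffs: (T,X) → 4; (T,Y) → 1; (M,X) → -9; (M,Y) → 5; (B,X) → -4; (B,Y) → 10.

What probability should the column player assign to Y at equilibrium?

Row minima: T → 1, M → -9, B → -4; maximin = 1.
Column maxima: X → 4, Y → 10; minimax = 4.
1 ≠ 4, so there is no saddle point; optimal play is mixed.
M is strictly dominated by B, so the row player never plays it.
On the remaining 2×2 (T, B vs X, Y):
Let the row player play T with probability p. Expected payoff against X: 4p + (-4)(1−p) = 8p − 4; against Y: 1p + 10(1−p) = −9p + 10.
Setting these equal: 8p − 4 = −9p + 10 ⇒ 17p = 14 ⇒ p = 14/17, and the value is (8)·(14/17) − 4 = 44/17.
For the column player: with q = P(X), equating T's and B's payoffs gives 3q + 1 = −14q + 10 ⇒ q = 9/17.

8/17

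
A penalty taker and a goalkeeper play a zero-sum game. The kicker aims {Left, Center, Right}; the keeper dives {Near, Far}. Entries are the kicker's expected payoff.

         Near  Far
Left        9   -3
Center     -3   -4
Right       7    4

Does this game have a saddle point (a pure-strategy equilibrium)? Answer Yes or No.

Yes

Row minima: Left → -3, Center → -4, Right → 4; maximin = 4.
Column maxima: Near → 9, Far → 4; minimax = 4.
maximin = minimax = 4, so a saddle point exists.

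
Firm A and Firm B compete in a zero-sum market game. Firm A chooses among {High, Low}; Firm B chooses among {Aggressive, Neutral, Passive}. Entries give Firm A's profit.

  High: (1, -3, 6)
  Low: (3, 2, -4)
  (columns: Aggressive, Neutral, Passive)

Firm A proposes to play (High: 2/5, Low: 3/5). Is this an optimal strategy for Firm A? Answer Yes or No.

Yes

Against Aggressive this mix gives (2/5)·1 + (3/5)·3 = 11/5.
Against Neutral this mix gives (2/5)·(-3) + (3/5)·2 = 0.
Against Passive this mix gives (2/5)·6 + (3/5)·(-4) = 0.
All of Firm B's active replies (Neutral, Passive) yield 0, and no column does worse for Firm A. The mix makes Firm B indifferent and guarantees 0, so it is optimal.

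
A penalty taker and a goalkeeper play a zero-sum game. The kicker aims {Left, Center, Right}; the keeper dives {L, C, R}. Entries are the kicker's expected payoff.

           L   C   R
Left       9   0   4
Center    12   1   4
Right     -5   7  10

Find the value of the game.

Row minima: Left → 0, Center → 1, Right → -5; maximin = 1.
Column maxima: L → 12, C → 7, R → 10; minimax = 7.
1 ≠ 7, so there is no saddle point; optimal play is mixed.
R is strictly dominated by C (it gives the kicker strictly more in every row), so the keeper never plays it.
With R eliminated, Left is strictly dominated by Center (Center gives the kicker strictly more in every remaining column), so the kicker never plays it.
On the remaining 2×2 (Center, Right vs L, C):
Let the kicker play Center with probability p. Expected payoff against L: 12p + (-5)(1−p) = 17p − 5; against C: 1p + 7(1−p) = −6p + 7.
Setting these equal: 17p − 5 = −6p + 7 ⇒ 23p = 12 ⇒ p = 12/23, and the value is (17)·(12/23) − 5 = 89/23.
For the keeper: with q = P(L), equating Center's and Right's payoffs gives 11q + 1 = −12q + 7 ⇒ q = 6/23.

89/23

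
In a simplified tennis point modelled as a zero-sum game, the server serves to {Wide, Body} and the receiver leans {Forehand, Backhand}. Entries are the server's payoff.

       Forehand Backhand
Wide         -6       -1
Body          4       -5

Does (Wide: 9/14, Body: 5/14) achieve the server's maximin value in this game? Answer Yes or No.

Against Forehand this mix gives (9/14)·(-6) + (5/14)·4 = -17/7.
Against Backhand this mix gives (9/14)·(-1) + (5/14)·(-5) = -17/7.
All of the receiver's active replies (Forehand, Backhand) yield -17/7, and no column does worse for the server. The mix makes the receiver indifferent and guarantees -17/7, so it is optimal.

Yes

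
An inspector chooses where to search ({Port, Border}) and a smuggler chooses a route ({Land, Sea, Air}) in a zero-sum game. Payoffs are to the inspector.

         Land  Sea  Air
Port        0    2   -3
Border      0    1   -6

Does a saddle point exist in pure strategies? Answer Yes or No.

Yes

Row minima: Port → -3, Border → -6; maximin = -3.
Column maxima: Land → 0, Sea → 2, Air → -3; minimax = -3.
maximin = minimax = -3, so a saddle point exists.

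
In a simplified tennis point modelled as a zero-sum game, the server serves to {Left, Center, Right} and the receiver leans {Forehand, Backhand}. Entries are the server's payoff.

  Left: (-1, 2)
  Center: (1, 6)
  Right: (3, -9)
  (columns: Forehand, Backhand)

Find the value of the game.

27/17

Row minima: Left → -1, Center → 1, Right → -9; maximin = 1.
Column maxima: Forehand → 3, Backhand → 6; minimax = 3.
1 ≠ 3, so there is no saddle point; optimal play is mixed.
Left is strictly dominated by Center, so the server never plays it.
On the remaining 2×2 (Center, Right vs Forehand, Backhand):
Let the server play Center with probability p. Expected payoff against Forehand: 1p + 3(1−p) = −2p + 3; against Backhand: 6p + (-9)(1−p) = 15p − 9.
Setting these equal: −2p + 3 = 15p − 9 ⇒ −17p = -12 ⇒ p = 12/17, and the value is (-2)·(12/17) + 3 = 27/17.
For the receiver: with q = P(Forehand), equating Center's and Right's payoffs gives −5q + 6 = 12q − 9 ⇒ q = 15/17.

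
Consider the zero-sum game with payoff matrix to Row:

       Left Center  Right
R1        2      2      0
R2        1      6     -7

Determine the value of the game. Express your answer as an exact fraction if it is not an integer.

Row minima: R1 → 0, R2 → -7; maximin = 0.
Column maxima: Left → 2, Center → 6, Right → 0; minimax = 0.
Since maximin = minimax = 0, there is a saddle point and the value is 0.

0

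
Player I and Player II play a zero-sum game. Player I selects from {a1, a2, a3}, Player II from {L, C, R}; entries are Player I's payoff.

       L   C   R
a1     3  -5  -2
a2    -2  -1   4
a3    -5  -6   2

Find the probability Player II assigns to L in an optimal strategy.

4/9

Row minima: a1 → -5, a2 → -2, a3 → -6; maximin = -2.
Column maxima: L → 3, C → -1, R → 4; minimax = -1.
-2 ≠ -1, so there is no saddle point; optimal play is mixed.
a3 is strictly dominated by a2, so Player I never plays it.
R is strictly dominated by C (it gives Player I strictly more in every row), so Player II never plays it.
On the remaining 2×2 (a1, a2 vs L, C):
Let Player I play a1 with probability p. Expected payoff against L: 3p + (-2)(1−p) = 5p − 2; against C: (-5)p + (-1)(1−p) = −4p − 1.
Setting these equal: 5p − 2 = −4p − 1 ⇒ 9p = 1 ⇒ p = 1/9, and the value is (5)·(1/9) − 2 = -13/9.
For Player II: with q = P(L), equating a1's and a2's payoffs gives 8q − 5 = −q − 1 ⇒ q = 4/9.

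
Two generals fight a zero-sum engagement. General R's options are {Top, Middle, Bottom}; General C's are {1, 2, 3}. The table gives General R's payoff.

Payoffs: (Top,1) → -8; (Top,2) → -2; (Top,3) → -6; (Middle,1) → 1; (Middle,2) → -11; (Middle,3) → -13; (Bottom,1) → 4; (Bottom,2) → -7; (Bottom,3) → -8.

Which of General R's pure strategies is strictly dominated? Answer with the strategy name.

Middle

Bottom gives a strictly higher payoff than Middle against every column: 4 > 1, -7 > -11, -8 > -13.
So Middle is strictly dominated and General R never plays it.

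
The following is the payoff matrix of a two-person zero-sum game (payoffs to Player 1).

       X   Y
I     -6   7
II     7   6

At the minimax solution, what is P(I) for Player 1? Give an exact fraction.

1/14

Row minima: I → -6, II → 6; maximin = 6.
Column maxima: X → 7, Y → 7; minimax = 7.
6 ≠ 7, so there is no saddle point; optimal play is mixed.
Let Player 1 play I with probability p. Expected payoff against X: (-6)p + 7(1−p) = −13p + 7; against Y: 7p + 6(1−p) = p + 6.
Setting these equal: −13p + 7 = p + 6 ⇒ −14p = -1 ⇒ p = 1/14, and the value is (-13)·(1/14) + 7 = 85/14.
For Player 2: with q = P(X), equating I's and II's payoffs gives −13q + 7 = q + 6 ⇒ q = 1/14.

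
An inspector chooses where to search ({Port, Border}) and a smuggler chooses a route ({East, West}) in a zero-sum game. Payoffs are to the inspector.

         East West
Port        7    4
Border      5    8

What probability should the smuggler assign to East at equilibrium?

Row minima: Port → 4, Border → 5; maximin = 5.
Column maxima: East → 7, West → 8; minimax = 7.
5 ≠ 7, so there is no saddle point; optimal play is mixed.
Let the inspector play Port with probability p. Expected payoff against East: 7p + 5(1−p) = 2p + 5; against West: 4p + 8(1−p) = −4p + 8.
Setting these equal: 2p + 5 = −4p + 8 ⇒ 6p = 3 ⇒ p = 1/2, and the value is (2)·(1/2) + 5 = 6.
For the smuggler: with q = P(East), equating Port's and Border's payoffs gives 3q + 4 = −3q + 8 ⇒ q = 2/3.

2/3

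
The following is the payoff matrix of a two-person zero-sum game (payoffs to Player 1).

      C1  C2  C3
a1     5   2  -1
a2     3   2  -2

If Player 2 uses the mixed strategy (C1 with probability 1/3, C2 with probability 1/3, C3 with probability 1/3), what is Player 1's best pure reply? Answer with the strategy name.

a1

Expected payoff of a1: (1/3)·5 + (1/3)·2 + (1/3)·(-1) = 2.
Expected payoff of a2: (1/3)·3 + (1/3)·2 + (1/3)·(-2) = 1.
The largest is 2, so Player 1's best response is a1.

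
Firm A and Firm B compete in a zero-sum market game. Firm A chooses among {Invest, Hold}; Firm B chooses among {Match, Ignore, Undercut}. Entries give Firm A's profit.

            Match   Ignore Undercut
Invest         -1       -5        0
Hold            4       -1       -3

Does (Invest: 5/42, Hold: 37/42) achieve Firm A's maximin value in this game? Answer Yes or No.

No

Against Match this mix gives (5/42)·(-1) + (37/42)·4 = 143/42.
Against Ignore this mix gives (5/42)·(-5) + (37/42)·(-1) = -31/21.
Against Undercut this mix gives (5/42)·0 + (37/42)·(-3) = -37/14.
Firm B will play Undercut, holding Firm A to -37/14. Shifting weight toward the row that does better against Undercut would raise this floor (the equalizing mix achieves -15/7 against both Undercut and Ignore), so the proposed strategy is not optimal.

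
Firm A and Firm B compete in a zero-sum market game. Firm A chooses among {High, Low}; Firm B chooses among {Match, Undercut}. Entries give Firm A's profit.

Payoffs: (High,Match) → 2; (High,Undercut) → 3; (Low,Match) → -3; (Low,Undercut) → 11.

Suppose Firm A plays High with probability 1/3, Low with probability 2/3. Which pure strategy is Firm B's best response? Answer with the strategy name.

If Firm B plays Match, Firm A's expected payoff is (1/3)·2 + (2/3)·(-3) = -4/3.
If Firm B plays Undercut, Firm A's expected payoff is (1/3)·3 + (2/3)·11 = 25/3.
Firm B minimizes Firm A's payoff; the smallest is -4/3, so the best response is Match.

Match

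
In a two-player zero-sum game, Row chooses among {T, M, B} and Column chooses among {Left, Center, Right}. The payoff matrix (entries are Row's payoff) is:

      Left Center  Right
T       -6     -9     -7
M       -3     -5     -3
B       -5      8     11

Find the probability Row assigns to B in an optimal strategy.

Row minima: T → -9, M → -5, B → -5; maximin = -5.
Column maxima: Left → -3, Center → 8, Right → 11; minimax = -3.
-5 ≠ -3, so there is no saddle point; optimal play is mixed.
T is strictly dominated by M, so Row never plays it.
Right is strictly dominated by Center (it gives Row strictly more in every row), so Column never plays it.
On the remaining 2×2 (M, B vs Left, Center):
Let Row play M with probability p. Expected payoff against Left: (-3)p + (-5)(1−p) = 2p − 5; against Center: (-5)p + 8(1−p) = −13p + 8.
Setting these equal: 2p − 5 = −13p + 8 ⇒ 15p = 13 ⇒ p = 13/15, and the value is (2)·(13/15) − 5 = -49/15.
For Column: with q = P(Left), equating M's and B's payoffs gives 2q − 5 = −13q + 8 ⇒ q = 13/15.

2/15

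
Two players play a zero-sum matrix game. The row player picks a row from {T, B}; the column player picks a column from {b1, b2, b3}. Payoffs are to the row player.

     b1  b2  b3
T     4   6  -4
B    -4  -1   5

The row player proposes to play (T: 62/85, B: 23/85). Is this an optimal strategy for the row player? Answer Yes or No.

Against b1 this mix gives (62/85)·4 + (23/85)·(-4) = 156/85.
Against b2 this mix gives (62/85)·6 + (23/85)·(-1) = 349/85.
Against b3 this mix gives (62/85)·(-4) + (23/85)·5 = -133/85.
The column player will play b3, holding the row player to -133/85. Shifting weight toward the row that does better against b3 would raise this floor (the equalizing mix achieves 4/17 against both b3 and b1), so the proposed strategy is not optimal.

No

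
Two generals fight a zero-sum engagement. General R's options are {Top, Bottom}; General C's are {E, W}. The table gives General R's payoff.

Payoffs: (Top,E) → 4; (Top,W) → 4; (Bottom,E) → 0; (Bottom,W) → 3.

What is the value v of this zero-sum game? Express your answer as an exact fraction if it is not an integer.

4

Row minima: Top → 4, Bottom → 0; maximin = 4.
Column maxima: E → 4, W → 4; minimax = 4.
Since maximin = minimax = 4, there is a saddle point and the value is 4.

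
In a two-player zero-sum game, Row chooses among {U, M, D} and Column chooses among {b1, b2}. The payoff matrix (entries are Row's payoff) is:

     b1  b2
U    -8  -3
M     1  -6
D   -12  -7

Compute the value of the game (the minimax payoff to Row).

-17/4

Row minima: U → -8, M → -6, D → -12; maximin = -6.
Column maxima: b1 → 1, b2 → -3; minimax = -3.
-6 ≠ -3, so there is no saddle point; optimal play is mixed.
D is strictly dominated by U, so Row never plays it.
On the remaining 2×2 (U, M vs b1, b2):
Let Row play U with probability p. Expected payoff against b1: (-8)p + 1(1−p) = −9p + 1; against b2: (-3)p + (-6)(1−p) = 3p − 6.
Setting these equal: −9p + 1 = 3p − 6 ⇒ −12p = -7 ⇒ p = 7/12, and the value is (-9)·(7/12) + 1 = -17/4.
For Column: with q = P(b1), equating U's and M's payoffs gives −5q − 3 = 7q − 6 ⇒ q = 1/4.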